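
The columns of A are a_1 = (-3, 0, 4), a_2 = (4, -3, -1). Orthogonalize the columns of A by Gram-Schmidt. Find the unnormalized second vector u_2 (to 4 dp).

e_1 = a_1/‖a_1‖ = (-3, 0, 4)/5.0000 = (-0.6000, 0.0000, 0.8000).
r_{12} = e_1·a_2 = -3.2000.
u_2 = a_2 + 3.2000·e_1 = (2.0800, -3.0000, 1.5600).

u_2 = (2.0800, -3.0000, 1.5600)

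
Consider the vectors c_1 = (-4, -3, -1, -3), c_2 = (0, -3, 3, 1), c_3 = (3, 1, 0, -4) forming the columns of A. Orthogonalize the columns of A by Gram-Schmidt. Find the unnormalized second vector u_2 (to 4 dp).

u_2 = (0.3429, -2.7429, 3.0857, 1.2571)

c_1 = (-4, -3, -1, -3); ‖c_1‖ = 5.9161, so q_1 = (-0.6761, -0.5071, -0.1690, -0.5071).
q_1·c_2 = (-0.6761)·0 + (-0.5071)·(-3) + (-0.1690)·3 + (-0.5071)·1 = 0.5071.
u_2 = c_2 − 0.5071·q_1 = (0.3429, -2.7429, 3.0857, 1.2571).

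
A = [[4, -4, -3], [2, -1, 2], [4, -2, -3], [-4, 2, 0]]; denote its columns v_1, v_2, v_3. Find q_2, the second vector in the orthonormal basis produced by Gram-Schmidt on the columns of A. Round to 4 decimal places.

q_2 = (-0.8321, 0.1849, 0.3698, -0.3698)

v_1 = (4, 2, 4, -4); ‖v_1‖ = 7.2111, so q_1 = (0.5547, 0.2774, 0.5547, -0.5547).
q_1·v_2 = 0.5547·(-4) + 0.2774·(-1) + 0.5547·(-2) + (-0.5547)·2 = -4.7150.
u_2 = v_2 + 4.7150·q_1 = (-1.3846, 0.3077, 0.6154, -0.6154).
‖u_2‖ = 1.6641, so q_2 = (-0.8321, 0.1849, 0.3698, -0.3698).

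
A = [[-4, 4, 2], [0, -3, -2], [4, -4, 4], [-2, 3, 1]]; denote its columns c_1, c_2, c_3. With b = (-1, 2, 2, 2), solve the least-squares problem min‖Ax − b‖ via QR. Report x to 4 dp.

q_1 = c_1/‖c_1‖ = (-4, 0, 4, -2)/6.0000 = (-0.6667, 0.0000, 0.6667, -0.3333).
r_{12} = q_1·c_2 = -6.3333.
u_2 = c_2 + 6.3333·q_1 = (-0.2222, -3.0000, 0.2222, 0.8889).
‖u_2‖ = 3.1447, so q_2 = (-0.0707, -0.9540, 0.0707, 0.2827).
r_{13} = q_1·c_3 = 1.0000; r_{23} = q_2·c_3 = 2.3320.
u_3 = c_3 − 1.0000·q_1 − 2.3320·q_2 = (2.8315, 0.2247, 3.1685, 0.6742).
‖u_3‖ = 4.3083, so q_3 = (0.6572, 0.0522, 0.7354, 0.1565).
Qᵀb = (1.3333, -1.1307, 1.2310).
Back-substitute: x_3 = 1.2310/4.3083 = 0.2857.
x_2 = (-1.1307 − 2.3320·0.2857)/3.1447 = -0.5714.
x_1 = (1.3333 + 6.3333·(-0.5714) − 1.0000·0.2857)/6.0000 = -0.4286.

x = (-0.4286, -0.5714, 0.2857)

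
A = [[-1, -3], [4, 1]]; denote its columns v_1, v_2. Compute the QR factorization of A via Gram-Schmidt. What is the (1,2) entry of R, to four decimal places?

r_{12} = 1.6977

v_1 = (-1, 4); ‖v_1‖ = 4.1231, so e_1 = (-0.2425, 0.9701).
r_{12} = e_1·v_2 = 1.6977.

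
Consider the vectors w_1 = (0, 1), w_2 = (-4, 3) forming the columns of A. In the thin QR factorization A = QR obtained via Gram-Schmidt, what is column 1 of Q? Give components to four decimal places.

w_1 = (0, 1); ‖w_1‖ = 1.0000, so q_1 = (0.0000, 1.0000).

q_1 = (0.0000, 1.0000)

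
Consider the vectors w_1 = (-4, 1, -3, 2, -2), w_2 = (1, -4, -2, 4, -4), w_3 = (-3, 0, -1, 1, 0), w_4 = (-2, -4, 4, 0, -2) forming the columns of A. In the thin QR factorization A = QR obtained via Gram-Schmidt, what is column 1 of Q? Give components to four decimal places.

e_1 = w_1/‖w_1‖ = (-4, 1, -3, 2, -2)/5.8310 = (-0.6860, 0.1715, -0.5145, 0.3430, -0.3430).

e_1 = (-0.6860, 0.1715, -0.5145, 0.3430, -0.3430)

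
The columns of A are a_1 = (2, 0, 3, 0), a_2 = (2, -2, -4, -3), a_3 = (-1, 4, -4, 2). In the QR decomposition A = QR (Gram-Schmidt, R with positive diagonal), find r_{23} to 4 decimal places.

r_{23} = -1.6259

a_1 = (2, 0, 3, 0); ‖a_1‖ = 3.6056, so e_1 = (0.5547, 0.0000, 0.8321, 0.0000).
e_1·a_2 = 0.5547·2 + 0.0000·(-2) + 0.8321·(-4) + 0.0000·(-3) = -2.2188.
u_2 = a_2 + 2.2188·e_1 = (3.2308, -2.0000, -2.1538, -3.0000).
‖u_2‖ = 5.2988, so e_2 = (0.6097, -0.3774, -0.4065, -0.5662).
r_{23} = e_2·a_3 = -1.6259.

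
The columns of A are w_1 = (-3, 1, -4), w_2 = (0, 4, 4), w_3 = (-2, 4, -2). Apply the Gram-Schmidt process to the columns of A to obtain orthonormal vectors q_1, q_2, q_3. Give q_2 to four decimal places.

q_2 = (-0.2692, 0.8673, 0.4187)

q_1 = w_1/‖w_1‖ = (-3, 1, -4)/5.0990 = (-0.5883, 0.1961, -0.7845).
r_{12} = q_1·w_2 = -2.3534.
u_2 = w_2 + 2.3534·q_1 = (-1.3846, 4.4615, 2.1538).
‖u_2‖ = 5.1441, so q_2 = (-0.2692, 0.8673, 0.4187).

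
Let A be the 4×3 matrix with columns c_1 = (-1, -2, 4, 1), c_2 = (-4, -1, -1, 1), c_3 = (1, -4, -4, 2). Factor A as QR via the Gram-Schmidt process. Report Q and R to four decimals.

Q = [[-0.2132, -0.8961, 0.3750], [-0.4264, -0.1687, -0.7695], [0.8528, -0.3584, -0.3789], [0.2132, 0.2003, 0.3517]], R = [[4.6904, 0.6396, -1.4924], [0.0000, 4.3117, 1.6129], [0.0000, 0.0000, 5.6720]]

c_1 = (-1, -2, 4, 1); ‖c_1‖ = 4.6904, so q_1 = (-0.2132, -0.4264, 0.8528, 0.2132).
q_1·c_2 = (-0.2132)·(-4) + (-0.4264)·(-1) + 0.8528·(-1) + 0.2132·1 = 0.6396.
u_2 = c_2 − 0.6396·q_1 = (-3.8636, -0.7273, -1.5455, 0.8636).
‖u_2‖ = 4.3117, so q_2 = (-0.8961, -0.1687, -0.3584, 0.2003).
q_1·c_3 = (-0.2132)·1 + (-0.4264)·(-4) + 0.8528·(-4) + 0.2132·2 = -1.4924; q_2·c_3 = (-0.8961)·1 + (-0.1687)·(-4) + (-0.3584)·(-4) + 0.2003·2 = 1.6129.
u_3 = c_3 + 1.4924·q_1 − 1.6129·q_2 = (2.1271, -4.3643, -2.1491, 1.9951).
‖u_3‖ = 5.6720, so q_3 = (0.3750, -0.7695, -0.3789, 0.3517).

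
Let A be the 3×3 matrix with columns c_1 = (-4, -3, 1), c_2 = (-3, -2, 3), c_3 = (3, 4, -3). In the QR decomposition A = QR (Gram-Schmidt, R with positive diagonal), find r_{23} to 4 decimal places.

c_1 = (-4, -3, 1); ‖c_1‖ = 5.0990, so e_1 = (-0.7845, -0.5883, 0.1961).
e_1·c_2 = (-0.7845)·(-3) + (-0.5883)·(-2) + 0.1961·3 = 4.1184.
u_2 = c_2 − 4.1184·e_1 = (0.2308, 0.4231, 2.1923).
‖u_2‖ = 2.2447, so e_2 = (0.1028, 0.1885, 0.9767).
r_{23} = e_2·c_3 = -1.8677.

r_{23} = -1.8677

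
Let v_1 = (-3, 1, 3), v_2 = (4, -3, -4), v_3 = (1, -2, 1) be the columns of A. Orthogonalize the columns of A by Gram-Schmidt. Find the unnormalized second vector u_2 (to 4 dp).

v_1 = (-3, 1, 3); ‖v_1‖ = 4.3589, so q_1 = (-0.6882, 0.2294, 0.6882).
q_1·v_2 = (-0.6882)·4 + 0.2294·(-3) + 0.6882·(-4) = -6.1942.
u_2 = v_2 + 6.1942·q_1 = (-0.2632, -1.5789, 0.2632).

u_2 = (-0.2632, -1.5789, 0.2632)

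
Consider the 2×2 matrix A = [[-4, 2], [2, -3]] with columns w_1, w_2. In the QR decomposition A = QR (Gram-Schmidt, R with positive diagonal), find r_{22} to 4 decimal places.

r_{22} = 1.7889

e_1 = w_1/‖w_1‖ = (-4, 2)/4.4721 = (-0.8944, 0.4472).
r_{12} = e_1·w_2 = -3.1305.
u_2 = w_2 + 3.1305·e_1 = (-0.8000, -1.6000).
r_{22} = ‖u_2‖ = 1.7889.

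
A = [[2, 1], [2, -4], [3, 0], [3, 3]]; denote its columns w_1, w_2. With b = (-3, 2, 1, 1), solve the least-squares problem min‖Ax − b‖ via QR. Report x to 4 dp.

x = (0.1919, -0.3298)

w_1 = (2, 2, 3, 3); ‖w_1‖ = 5.0990, so q_1 = (0.3922, 0.3922, 0.5883, 0.5883).
q_1·w_2 = 0.3922·1 + 0.3922·(-4) + 0.5883·0 + 0.5883·3 = 0.5883.
u_2 = w_2 − 0.5883·q_1 = (0.7692, -4.2308, -0.3462, 2.6538).
‖u_2‖ = 5.0650, so q_2 = (0.1519, -0.8353, -0.0683, 0.5240).
Qᵀb = (0.7845, -1.6706).
Back-substitute: x_2 = -1.6706/5.0650 = -0.3298.
x_1 = (0.7845 − 0.5883·(-0.3298))/5.0990 = 0.1919.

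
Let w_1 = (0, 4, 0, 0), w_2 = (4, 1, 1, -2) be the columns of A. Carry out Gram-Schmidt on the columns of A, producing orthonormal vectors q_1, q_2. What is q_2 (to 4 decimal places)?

w_1 = (0, 4, 0, 0); ‖w_1‖ = 4.0000, so q_1 = (0.0000, 1.0000, 0.0000, 0.0000).
q_1·w_2 = 0.0000·4 + 1.0000·1 + 0.0000·1 + 0.0000·(-2) = 1.0000.
u_2 = w_2 − 1.0000·q_1 = (4.0000, 0.0000, 1.0000, -2.0000).
‖u_2‖ = 4.5826, so q_2 = (0.8729, 0.0000, 0.2182, -0.4364).

q_2 = (0.8729, 0.0000, 0.2182, -0.4364)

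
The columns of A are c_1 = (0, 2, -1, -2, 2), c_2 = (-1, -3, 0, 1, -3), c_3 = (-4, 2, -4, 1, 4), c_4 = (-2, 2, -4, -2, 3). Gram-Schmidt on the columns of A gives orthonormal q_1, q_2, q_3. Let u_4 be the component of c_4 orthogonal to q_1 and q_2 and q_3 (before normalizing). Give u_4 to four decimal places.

u_4 = (0.5099, -0.1075, -0.5390, 0.1493, -0.0127)

c_1 = (0, 2, -1, -2, 2); ‖c_1‖ = 3.6056, so q_1 = (0.0000, 0.5547, -0.2774, -0.5547, 0.5547).
q_1·c_2 = 0.0000·(-1) + 0.5547·(-3) + (-0.2774)·0 + (-0.5547)·1 + 0.5547·(-3) = -3.8829.
u_2 = c_2 + 3.8829·q_1 = (-1.0000, -0.8462, -1.0769, -1.1538, -0.8462).
‖u_2‖ = 2.2188, so q_2 = (-0.4507, -0.3814, -0.4854, -0.5200, -0.3814).
q_1·c_3 = 0.0000·(-4) + 0.5547·2 + (-0.2774)·(-4) + (-0.5547)·1 + 0.5547·4 = 3.8829; q_2·c_3 = (-0.4507)·(-4) + (-0.3814)·2 + (-0.4854)·(-4) + (-0.5200)·1 + (-0.3814)·4 = 0.9361.
u_3 = c_3 − 3.8829·q_1 − 0.9361·q_2 = (-3.5781, 0.2031, -2.4688, 3.6406, 2.2031).
‖u_3‖ = 6.0866, so q_3 = (-0.5879, 0.0334, -0.4056, 0.5981, 0.3620).
q_1·c_4 = 0.0000·(-2) + 0.5547·2 + (-0.2774)·(-4) + (-0.5547)·(-2) + 0.5547·3 = 4.9923; q_2·c_4 = (-0.4507)·(-2) + (-0.3814)·2 + (-0.4854)·(-4) + (-0.5200)·(-2) + (-0.3814)·3 = 1.9761; q_3·c_4 = (-0.5879)·(-2) + 0.0334·2 + (-0.4056)·(-4) + 0.5981·(-2) + 0.3620·3 = 2.7545.
u_4 = c_4 − 4.9923·q_1 − 1.9761·q_2 − 2.7545·q_3 = (0.5099, -0.1075, -0.5390, 0.1493, -0.0127).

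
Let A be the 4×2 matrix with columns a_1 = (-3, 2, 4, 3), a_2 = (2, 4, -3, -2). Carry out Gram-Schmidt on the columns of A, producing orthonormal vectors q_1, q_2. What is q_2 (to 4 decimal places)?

a_1 = (-3, 2, 4, 3); ‖a_1‖ = 6.1644, so q_1 = (-0.4867, 0.3244, 0.6489, 0.4867).
q_1·a_2 = (-0.4867)·2 + 0.3244·4 + 0.6489·(-3) + 0.4867·(-2) = -2.5955.
u_2 = a_2 + 2.5955·q_1 = (0.7368, 4.8421, -1.3158, -0.7368).
‖u_2‖ = 5.1248, so q_2 = (0.1438, 0.9448, -0.2568, -0.1438).

q_2 = (0.1438, 0.9448, -0.2568, -0.1438)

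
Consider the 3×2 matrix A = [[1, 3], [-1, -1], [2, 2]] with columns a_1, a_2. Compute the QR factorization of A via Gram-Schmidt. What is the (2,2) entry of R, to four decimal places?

e_1 = a_1/‖a_1‖ = (1, -1, 2)/2.4495 = (0.4082, -0.4082, 0.8165).
r_{12} = e_1·a_2 = 3.2660.
u_2 = a_2 − 3.2660·e_1 = (1.6667, 0.3333, -0.6667).
r_{22} = ‖u_2‖ = 1.8257.

r_{22} = 1.8257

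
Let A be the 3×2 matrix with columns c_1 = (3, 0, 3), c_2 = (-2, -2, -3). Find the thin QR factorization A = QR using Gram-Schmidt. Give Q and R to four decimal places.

e_1 = c_1/‖c_1‖ = (3, 0, 3)/4.2426 = (0.7071, 0.0000, 0.7071).
r_{12} = e_1·c_2 = -3.5355.
u_2 = c_2 + 3.5355·e_1 = (0.5000, -2.0000, -0.5000).
‖u_2‖ = 2.1213, so e_2 = (0.2357, -0.9428, -0.2357).

Q = [[0.7071, 0.2357], [0.0000, -0.9428], [0.7071, -0.2357]], R = [[4.2426, -3.5355], [0.0000, 2.1213]]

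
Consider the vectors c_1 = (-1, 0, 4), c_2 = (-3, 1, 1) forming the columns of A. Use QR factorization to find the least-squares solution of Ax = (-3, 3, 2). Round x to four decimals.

c_1 = (-1, 0, 4); ‖c_1‖ = 4.1231, so e_1 = (-0.2425, 0.0000, 0.9701).
e_1·c_2 = (-0.2425)·(-3) + 0.0000·1 + 0.9701·1 = 1.6977.
u_2 = c_2 − 1.6977·e_1 = (-2.5882, 1.0000, -0.6471).
‖u_2‖ = 2.8491, so e_2 = (-0.9084, 0.3510, -0.2271).
Qᵀb = (2.6679, 3.3240).
Back-substitute: x_2 = 3.3240/2.8491 = 1.1667.
x_1 = (2.6679 − 1.6977·1.1667)/4.1231 = 0.1667.

x = (0.1667, 1.1667)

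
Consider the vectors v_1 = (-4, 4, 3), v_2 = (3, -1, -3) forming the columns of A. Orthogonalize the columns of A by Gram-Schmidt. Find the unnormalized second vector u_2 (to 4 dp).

q_1 = v_1/‖v_1‖ = (-4, 4, 3)/6.4031 = (-0.6247, 0.6247, 0.4685).
r_{12} = q_1·v_2 = -3.9043.
u_2 = v_2 + 3.9043·q_1 = (0.5610, 1.4390, -1.1707).

u_2 = (0.5610, 1.4390, -1.1707)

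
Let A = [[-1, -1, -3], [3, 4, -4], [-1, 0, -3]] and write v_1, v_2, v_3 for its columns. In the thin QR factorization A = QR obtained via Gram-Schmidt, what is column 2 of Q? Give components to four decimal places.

v_1 = (-1, 3, -1); ‖v_1‖ = 3.3166, so e_1 = (-0.3015, 0.9045, -0.3015).
e_1·v_2 = (-0.3015)·(-1) + 0.9045·4 + (-0.3015)·0 = 3.9196.
u_2 = v_2 − 3.9196·e_1 = (0.1818, 0.4545, 1.1818).
‖u_2‖ = 1.2792, so e_2 = (0.1421, 0.3553, 0.9239).

e_2 = (0.1421, 0.3553, 0.9239)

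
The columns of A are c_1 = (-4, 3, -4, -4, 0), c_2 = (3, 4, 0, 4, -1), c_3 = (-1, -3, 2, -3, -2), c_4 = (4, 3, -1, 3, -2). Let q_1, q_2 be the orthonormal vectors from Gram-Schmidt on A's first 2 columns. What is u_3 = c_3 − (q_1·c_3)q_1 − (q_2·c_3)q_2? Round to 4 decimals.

c_1 = (-4, 3, -4, -4, 0); ‖c_1‖ = 7.5498, so q_1 = (-0.5298, 0.3974, -0.5298, -0.5298, 0.0000).
q_1·c_2 = (-0.5298)·3 + 0.3974·4 + (-0.5298)·0 + (-0.5298)·4 + 0.0000·(-1) = -2.1193.
u_2 = c_2 + 2.1193·q_1 = (1.8772, 4.8421, -1.1228, 2.8772, -1.0000).
‖u_2‖ = 6.1244, so q_2 = (0.3065, 0.7906, -0.1833, 0.4698, -0.1633).
q_1·c_3 = (-0.5298)·(-1) + 0.3974·(-3) + (-0.5298)·2 + (-0.5298)·(-3) + 0.0000·(-2) = -0.1325; q_2·c_3 = 0.3065·(-1) + 0.7906·(-3) + (-0.1833)·2 + 0.4698·(-3) + (-0.1633)·(-2) = -4.1278.
u_3 = c_3 + 0.1325·q_1 + 4.1278·q_2 = (0.1950, 0.3162, 1.1731, -1.1310, -2.6740).

u_3 = (0.1950, 0.3162, 1.1731, -1.1310, -2.6740)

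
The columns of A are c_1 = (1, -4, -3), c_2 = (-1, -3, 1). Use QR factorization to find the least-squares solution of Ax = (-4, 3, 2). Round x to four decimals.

c_1 = (1, -4, -3); ‖c_1‖ = 5.0990, so q_1 = (0.1961, -0.7845, -0.5883).
q_1·c_2 = 0.1961·(-1) + (-0.7845)·(-3) + (-0.5883)·1 = 1.5689.
u_2 = c_2 − 1.5689·q_1 = (-1.3077, -1.7692, 1.9231).
‖u_2‖ = 2.9221, so q_2 = (-0.4475, -0.6055, 0.6581).
Qᵀb = (-4.3146, 1.2899).
Back-substitute: x_2 = 1.2899/2.9221 = 0.4414.
x_1 = (-4.3146 − 1.5689·0.4414)/5.0990 = -0.9820.

x = (-0.9820, 0.4414)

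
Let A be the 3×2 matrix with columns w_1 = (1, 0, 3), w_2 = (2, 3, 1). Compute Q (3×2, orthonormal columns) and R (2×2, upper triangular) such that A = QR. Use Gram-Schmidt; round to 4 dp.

w_1 = (1, 0, 3); ‖w_1‖ = 3.1623, so e_1 = (0.3162, 0.0000, 0.9487).
e_1·w_2 = 0.3162·2 + 0.0000·3 + 0.9487·1 = 1.5811.
u_2 = w_2 − 1.5811·e_1 = (1.5000, 3.0000, -0.5000).
‖u_2‖ = 3.3912, so e_2 = (0.4423, 0.8847, -0.1474).

Q = [[0.3162, 0.4423], [0.0000, 0.8847], [0.9487, -0.1474]], R = [[3.1623, 1.5811], [0.0000, 3.3912]]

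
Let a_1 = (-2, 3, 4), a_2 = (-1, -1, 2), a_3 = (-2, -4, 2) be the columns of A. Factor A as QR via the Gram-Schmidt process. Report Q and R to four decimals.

a_1 = (-2, 3, 4); ‖a_1‖ = 5.3852, so e_1 = (-0.3714, 0.5571, 0.7428).
e_1·a_2 = (-0.3714)·(-1) + 0.5571·(-1) + 0.7428·2 = 1.2999.
u_2 = a_2 − 1.2999·e_1 = (-0.5172, -1.7241, 1.0345).
‖u_2‖ = 2.0761, so e_2 = (-0.2491, -0.8305, 0.4983).
e_1·a_3 = (-0.3714)·(-2) + 0.5571·(-4) + 0.7428·2 = 0.0000; e_2·a_3 = (-0.2491)·(-2) + (-0.8305)·(-4) + 0.4983·2 = 4.8166.
u_3 = a_3 + 0.0000·e_1 − 4.8166·e_2 = (-0.8000, 0.0000, -0.4000).
‖u_3‖ = 0.8944, so e_3 = (-0.8944, 0.0000, -0.4472).

Q = [[-0.3714, -0.2491, -0.8944], [0.5571, -0.8305, 0.0000], [0.7428, 0.4983, -0.4472]], R = [[5.3852, 1.2999, 0.0000], [0.0000, 2.0761, 4.8166], [0.0000, 0.0000, 0.8944]]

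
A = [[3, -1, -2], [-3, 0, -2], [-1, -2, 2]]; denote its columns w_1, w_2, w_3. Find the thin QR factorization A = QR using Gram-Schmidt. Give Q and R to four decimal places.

Q = [[0.6882, -0.3786, -0.6189], [-0.6882, -0.0710, -0.7220], [-0.2294, -0.9228, 0.3094]], R = [[4.3589, -0.2294, -0.4588], [0.0000, 2.2243, -0.9465], [0.0000, 0.0000, 3.3005]]

q_1 = w_1/‖w_1‖ = (3, -3, -1)/4.3589 = (0.6882, -0.6882, -0.2294).
r_{12} = q_1·w_2 = -0.2294.
u_2 = w_2 + 0.2294·q_1 = (-0.8421, -0.1579, -2.0526).
‖u_2‖ = 2.2243, so q_2 = (-0.3786, -0.0710, -0.9228).
r_{13} = q_1·w_3 = -0.4588; r_{23} = q_2·w_3 = -0.9465.
u_3 = w_3 + 0.4588·q_1 + 0.9465·q_2 = (-2.0426, -2.3830, 1.0213).
‖u_3‖ = 3.3005, so q_3 = (-0.6189, -0.7220, 0.3094).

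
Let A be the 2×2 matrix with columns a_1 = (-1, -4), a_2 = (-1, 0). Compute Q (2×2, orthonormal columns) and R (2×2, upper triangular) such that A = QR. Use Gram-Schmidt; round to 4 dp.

Q = [[-0.2425, -0.9701], [-0.9701, 0.2425]], R = [[4.1231, 0.2425], [0.0000, 0.9701]]

a_1 = (-1, -4); ‖a_1‖ = 4.1231, so q_1 = (-0.2425, -0.9701).
q_1·a_2 = (-0.2425)·(-1) + (-0.9701)·0 = 0.2425.
u_2 = a_2 − 0.2425·q_1 = (-0.9412, 0.2353).
‖u_2‖ = 0.9701, so q_2 = (-0.9701, 0.2425).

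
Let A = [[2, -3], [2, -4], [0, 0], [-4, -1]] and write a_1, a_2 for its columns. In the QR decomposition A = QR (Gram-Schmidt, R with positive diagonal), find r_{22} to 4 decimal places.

r_{22} = 4.6726

a_1 = (2, 2, 0, -4); ‖a_1‖ = 4.8990, so q_1 = (0.4082, 0.4082, 0.0000, -0.8165).
q_1·a_2 = 0.4082·(-3) + 0.4082·(-4) + 0.0000·0 + (-0.8165)·(-1) = -2.0412.
u_2 = a_2 + 2.0412·q_1 = (-2.1667, -3.1667, 0.0000, -2.6667).
r_{22} = ‖u_2‖ = 4.6726.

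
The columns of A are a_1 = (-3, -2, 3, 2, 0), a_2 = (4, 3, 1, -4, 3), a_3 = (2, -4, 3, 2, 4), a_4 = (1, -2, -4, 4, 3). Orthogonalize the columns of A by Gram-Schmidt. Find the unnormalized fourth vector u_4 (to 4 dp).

u_4 = (-1.3257, 1.4918, -1.1955, 1.2966, 2.4031)

a_1 = (-3, -2, 3, 2, 0); ‖a_1‖ = 5.0990, so e_1 = (-0.5883, -0.3922, 0.5883, 0.3922, 0.0000).
e_1·a_2 = (-0.5883)·4 + (-0.3922)·3 + 0.5883·1 + 0.3922·(-4) + 0.0000·3 = -4.5107.
u_2 = a_2 + 4.5107·e_1 = (1.3462, 1.2308, 3.6538, -2.2308, 3.0000).
‖u_2‖ = 5.5366, so e_2 = (0.2431, 0.2223, 0.6599, -0.4029, 0.5418).
e_1·a_3 = (-0.5883)·2 + (-0.3922)·(-4) + 0.5883·3 + 0.3922·2 + 0.0000·4 = 2.9417; e_2·a_3 = 0.2431·2 + 0.2223·(-4) + 0.6599·3 + (-0.4029)·2 + 0.5418·4 = 2.9385.
u_3 = a_3 − 2.9417·e_1 − 2.9385·e_2 = (3.0163, -3.4994, -0.6700, 2.0301, 2.4078).
‖u_3‖ = 5.6313, so e_3 = (0.5356, -0.6214, -0.1190, 0.3605, 0.4276).
e_1·a_4 = (-0.5883)·1 + (-0.3922)·(-2) + 0.5883·(-4) + 0.3922·4 + 0.0000·3 = -0.5883; e_2·a_4 = 0.2431·1 + 0.2223·(-2) + 0.6599·(-4) + (-0.4029)·4 + 0.5418·3 = -2.8273; e_3·a_4 = 0.5356·1 + (-0.6214)·(-2) + (-0.1190)·(-4) + 0.3605·4 + 0.4276·3 = 4.9791.
u_4 = a_4 + 0.5883·e_1 + 2.8273·e_2 − 4.9791·e_3 = (-1.3257, 1.4918, -1.1955, 1.2966, 2.4031).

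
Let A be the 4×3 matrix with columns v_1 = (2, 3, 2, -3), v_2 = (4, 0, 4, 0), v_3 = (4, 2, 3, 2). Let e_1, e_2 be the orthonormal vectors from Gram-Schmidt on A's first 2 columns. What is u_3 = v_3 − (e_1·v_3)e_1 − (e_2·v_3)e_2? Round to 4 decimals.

e_1 = v_1/‖v_1‖ = (2, 3, 2, -3)/5.0990 = (0.3922, 0.5883, 0.3922, -0.5883).
r_{12} = e_1·v_2 = 3.1379.
u_2 = v_2 − 3.1379·e_1 = (2.7692, -1.8462, 2.7692, 1.8462).
‖u_2‖ = 4.7068, so e_2 = (0.5883, -0.3922, 0.5883, 0.3922).
r_{13} = e_1·v_3 = 2.7456; r_{23} = e_2·v_3 = 4.1184.
u_3 = v_3 − 2.7456·e_1 − 4.1184·e_2 = (0.5000, 2.0000, -0.5000, 2.0000).

u_3 = (0.5000, 2.0000, -0.5000, 2.0000)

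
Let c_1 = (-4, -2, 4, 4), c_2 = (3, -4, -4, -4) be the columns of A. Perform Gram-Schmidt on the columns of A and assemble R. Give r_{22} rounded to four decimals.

e_1 = c_1/‖c_1‖ = (-4, -2, 4, 4)/7.2111 = (-0.5547, -0.2774, 0.5547, 0.5547).
r_{12} = e_1·c_2 = -4.9923.
u_2 = c_2 + 4.9923·e_1 = (0.2308, -5.3846, -1.2308, -1.2308).
r_{22} = ‖u_2‖ = 5.6636.

r_{22} = 5.6636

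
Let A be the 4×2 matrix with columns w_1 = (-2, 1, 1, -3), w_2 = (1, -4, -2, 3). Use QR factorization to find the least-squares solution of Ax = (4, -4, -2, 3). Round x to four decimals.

w_1 = (-2, 1, 1, -3); ‖w_1‖ = 3.8730, so q_1 = (-0.5164, 0.2582, 0.2582, -0.7746).
q_1·w_2 = (-0.5164)·1 + 0.2582·(-4) + 0.2582·(-2) + (-0.7746)·3 = -4.3894.
u_2 = w_2 + 4.3894·q_1 = (-1.2667, -2.8667, -0.8667, -0.4000).
‖u_2‖ = 3.2762, so q_2 = (-0.3866, -0.8750, -0.2645, -0.1221).
Qᵀb = (-5.9386, 2.1163).
Back-substitute: x_2 = 2.1163/3.2762 = 0.6460.
x_1 = (-5.9386 + 4.3894·0.6460)/3.8730 = -0.8012.

x = (-0.8012, 0.6460)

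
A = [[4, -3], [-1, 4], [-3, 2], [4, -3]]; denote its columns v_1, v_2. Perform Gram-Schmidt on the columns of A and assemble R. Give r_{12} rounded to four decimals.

r_{12} = -5.2463

q_1 = v_1/‖v_1‖ = (4, -1, -3, 4)/6.4807 = (0.6172, -0.1543, -0.4629, 0.6172).
r_{12} = q_1·v_2 = -5.2463.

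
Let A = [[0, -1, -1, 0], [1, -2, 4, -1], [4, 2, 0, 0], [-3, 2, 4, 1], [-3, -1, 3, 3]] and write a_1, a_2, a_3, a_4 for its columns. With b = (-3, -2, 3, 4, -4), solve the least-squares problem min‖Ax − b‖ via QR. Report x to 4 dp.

a_1 = (0, 1, 4, -3, -3); ‖a_1‖ = 5.9161, so q_1 = (0.0000, 0.1690, 0.6761, -0.5071, -0.5071).
q_1·a_2 = 0.0000·(-1) + 0.1690·(-2) + 0.6761·2 + (-0.5071)·2 + (-0.5071)·(-1) = 0.5071.
u_2 = a_2 − 0.5071·q_1 = (-1.0000, -2.0857, 1.6571, 2.2571, -0.7429).
‖u_2‖ = 3.7071, so q_2 = (-0.2698, -0.5626, 0.4470, 0.6089, -0.2004).
q_1·a_3 = 0.0000·(-1) + 0.1690·4 + 0.6761·0 + (-0.5071)·4 + (-0.5071)·3 = -2.8735; q_2·a_3 = (-0.2698)·(-1) + (-0.5626)·4 + 0.4470·0 + 0.6089·4 + (-0.2004)·3 = -0.1464.
u_3 = a_3 + 2.8735·q_1 + 0.1464·q_2 = (-1.0395, 4.4033, 2.0083, 2.6320, 1.5135).
‖u_3‖ = 5.8070, so q_3 = (-0.1790, 0.7583, 0.3458, 0.4532, 0.2606).
q_1·a_4 = 0.0000·0 + 0.1690·(-1) + 0.6761·0 + (-0.5071)·1 + (-0.5071)·3 = -2.1974; q_2·a_4 = (-0.2698)·0 + (-0.5626)·(-1) + 0.4470·0 + 0.6089·1 + (-0.2004)·3 = 0.5703; q_3·a_4 = (-0.1790)·0 + 0.7583·(-1) + 0.3458·0 + 0.4532·1 + 0.2606·3 = 0.4769.
u_4 = a_4 + 2.1974·q_1 − 0.5703·q_2 − 0.4769·q_3 = (0.2392, -0.6693, 1.0658, -0.6777, 1.8757).
‖u_4‖ = 2.3704, so q_4 = (0.1009, -0.2824, 0.4496, -0.2859, 0.7913).
Qᵀb = (1.6903, 6.5125, 0.8284, -2.6979).
Back-substitute: x_4 = -2.6979/2.3704 = -1.1382.
x_3 = (0.8284 − 0.4769·(-1.1382))/5.8070 = 0.2361.
x_2 = (6.5125 + 0.1464·0.2361 − 0.5703·(-1.1382))/3.7071 = 1.9412.
x_1 = (1.6903 − 0.5071·1.9412 + 2.8735·0.2361 + 2.1974·(-1.1382))/5.9161 = -0.1887.

x = (-0.1887, 1.9412, 0.2361, -1.1382)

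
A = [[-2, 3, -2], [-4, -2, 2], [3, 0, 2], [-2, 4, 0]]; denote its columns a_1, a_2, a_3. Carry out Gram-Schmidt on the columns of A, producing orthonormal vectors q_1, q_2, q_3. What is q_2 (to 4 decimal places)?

q_2 = (0.4990, -0.5162, 0.1032, 0.6883)

a_1 = (-2, -4, 3, -2); ‖a_1‖ = 5.7446, so q_1 = (-0.3482, -0.6963, 0.5222, -0.3482).
q_1·a_2 = (-0.3482)·3 + (-0.6963)·(-2) + 0.5222·0 + (-0.3482)·4 = -1.0445.
u_2 = a_2 + 1.0445·q_1 = (2.6364, -2.7273, 0.5455, 3.6364).
‖u_2‖ = 5.2829, so q_2 = (0.4990, -0.5162, 0.1032, 0.6883).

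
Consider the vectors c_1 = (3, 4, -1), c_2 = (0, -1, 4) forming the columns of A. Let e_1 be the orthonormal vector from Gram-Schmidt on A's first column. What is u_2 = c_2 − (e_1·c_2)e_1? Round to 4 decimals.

c_1 = (3, 4, -1); ‖c_1‖ = 5.0990, so e_1 = (0.5883, 0.7845, -0.1961).
e_1·c_2 = 0.5883·0 + 0.7845·(-1) + (-0.1961)·4 = -1.5689.
u_2 = c_2 + 1.5689·e_1 = (0.9231, 0.2308, 3.6923).

u_2 = (0.9231, 0.2308, 3.6923)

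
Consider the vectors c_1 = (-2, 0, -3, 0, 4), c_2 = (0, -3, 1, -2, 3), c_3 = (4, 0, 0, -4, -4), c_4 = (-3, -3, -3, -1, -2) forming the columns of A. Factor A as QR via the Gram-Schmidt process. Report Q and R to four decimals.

c_1 = (-2, 0, -3, 0, 4); ‖c_1‖ = 5.3852, so q_1 = (-0.3714, 0.0000, -0.5571, 0.0000, 0.7428).
q_1·c_2 = (-0.3714)·0 + 0.0000·(-3) + (-0.5571)·1 + 0.0000·(-2) + 0.7428·3 = 1.6713.
u_2 = c_2 − 1.6713·q_1 = (0.6207, -3.0000, 1.9310, -2.0000, 1.7586).
‖u_2‖ = 4.4952, so q_2 = (0.1381, -0.6674, 0.4296, -0.4449, 0.3912).
q_1·c_3 = (-0.3714)·4 + 0.0000·0 + (-0.5571)·0 + 0.0000·(-4) + 0.7428·(-4) = -4.4567; q_2·c_3 = 0.1381·4 + (-0.6674)·0 + 0.4296·0 + (-0.4449)·(-4) + 0.3912·(-4) = 0.7671.
u_3 = c_3 + 4.4567·q_1 − 0.7671·q_2 = (2.2389, 0.5119, -2.8123, -3.6587, -0.9898).
‖u_3‖ = 5.2488, so q_3 = (0.4266, 0.0975, -0.5358, -0.6971, -0.1886).
q_1·c_4 = (-0.3714)·(-3) + 0.0000·(-3) + (-0.5571)·(-3) + 0.0000·(-1) + 0.7428·(-2) = 1.2999; q_2·c_4 = 0.1381·(-3) + (-0.6674)·(-3) + 0.4296·(-3) + (-0.4449)·(-1) + 0.3912·(-2) = -0.0384; q_3·c_4 = 0.4266·(-3) + 0.0975·(-3) + (-0.5358)·(-3) + (-0.6971)·(-1) + (-0.1886)·(-2) = 1.1093.
u_4 = c_4 − 1.2999·q_1 + 0.0384·q_2 − 1.1093·q_3 = (-2.9851, -3.1338, -1.6650, -0.2438, -2.7413).
‖u_4‖ = 5.3924, so q_4 = (-0.5536, -0.5811, -0.3088, -0.0452, -0.5084).

Q = [[-0.3714, 0.1381, 0.4266, -0.5536], [0.0000, -0.6674, 0.0975, -0.5811], [-0.5571, 0.4296, -0.5358, -0.3088], [0.0000, -0.4449, -0.6971, -0.0452], [0.7428, 0.3912, -0.1886, -0.5084]], R = [[5.3852, 1.6713, -4.4567, 1.2999], [0.0000, 4.4952, 0.7671, -0.0384], [0.0000, 0.0000, 5.2488, 1.1093], [0.0000, 0.0000, 0.0000, 5.3924]]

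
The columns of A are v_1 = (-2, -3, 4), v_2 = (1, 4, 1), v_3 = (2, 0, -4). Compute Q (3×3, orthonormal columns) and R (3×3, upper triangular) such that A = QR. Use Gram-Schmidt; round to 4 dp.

Q = [[-0.3714, 0.0814, 0.9249], [-0.5571, 0.7774, -0.2921], [0.7428, 0.6237, 0.2434]], R = [[5.3852, -1.8570, -3.7139], [0.0000, 3.8147, -2.3322], [0.0000, 0.0000, 0.8762]]

q_1 = v_1/‖v_1‖ = (-2, -3, 4)/5.3852 = (-0.3714, -0.5571, 0.7428).
r_{12} = q_1·v_2 = -1.8570.
u_2 = v_2 + 1.8570·q_1 = (0.3103, 2.9655, 2.3793).
‖u_2‖ = 3.8147, so q_2 = (0.0814, 0.7774, 0.6237).
r_{13} = q_1·v_3 = -3.7139; r_{23} = q_2·v_3 = -2.3322.
u_3 = v_3 + 3.7139·q_1 + 2.3322·q_2 = (0.8104, -0.2559, 0.2133).
‖u_3‖ = 0.8762, so q_3 = (0.9249, -0.2921, 0.2434).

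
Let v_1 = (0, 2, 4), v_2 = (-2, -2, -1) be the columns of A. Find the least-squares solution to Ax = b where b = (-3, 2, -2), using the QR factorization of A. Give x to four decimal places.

q_1 = v_1/‖v_1‖ = (0, 2, 4)/4.4721 = (0.0000, 0.4472, 0.8944).
r_{12} = q_1·v_2 = -1.7889.
u_2 = v_2 + 1.7889·q_1 = (-2.0000, -1.2000, 0.6000).
‖u_2‖ = 2.4083, so q_2 = (-0.8305, -0.4983, 0.2491).
Qᵀb = (-0.8944, 0.9965).
Back-substitute: x_2 = 0.9965/2.4083 = 0.4138.
x_1 = (-0.8944 + 1.7889·0.4138)/4.4721 = -0.0345.

x = (-0.0345, 0.4138)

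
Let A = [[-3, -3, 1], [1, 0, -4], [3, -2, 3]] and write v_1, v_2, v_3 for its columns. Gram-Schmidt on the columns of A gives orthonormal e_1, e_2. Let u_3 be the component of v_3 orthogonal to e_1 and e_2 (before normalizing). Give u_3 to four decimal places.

u_3 = (-0.5630, -4.2227, 0.8445)

e_1 = v_1/‖v_1‖ = (-3, 1, 3)/4.3589 = (-0.6882, 0.2294, 0.6882).
r_{12} = e_1·v_2 = 0.6882.
u_2 = v_2 − 0.6882·e_1 = (-2.5263, -0.1579, -2.4737).
‖u_2‖ = 3.5393, so e_2 = (-0.7138, -0.0446, -0.6989).
r_{13} = e_1·v_3 = 0.4588; r_{23} = e_2·v_3 = -2.6321.
u_3 = v_3 − 0.4588·e_1 + 2.6321·e_2 = (-0.5630, -4.2227, 0.8445).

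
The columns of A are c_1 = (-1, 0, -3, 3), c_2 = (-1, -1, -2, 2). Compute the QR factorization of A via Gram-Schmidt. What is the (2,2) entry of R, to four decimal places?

c_1 = (-1, 0, -3, 3); ‖c_1‖ = 4.3589, so e_1 = (-0.2294, 0.0000, -0.6882, 0.6882).
e_1·c_2 = (-0.2294)·(-1) + 0.0000·(-1) + (-0.6882)·(-2) + 0.6882·2 = 2.9824.
u_2 = c_2 − 2.9824·e_1 = (-0.3158, -1.0000, 0.0526, -0.0526).
r_{22} = ‖u_2‖ = 1.0513.

r_{22} = 1.0513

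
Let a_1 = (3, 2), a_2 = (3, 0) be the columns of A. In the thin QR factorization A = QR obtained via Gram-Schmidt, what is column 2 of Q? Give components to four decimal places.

q_2 = (0.5547, -0.8321)

a_1 = (3, 2); ‖a_1‖ = 3.6056, so q_1 = (0.8321, 0.5547).
q_1·a_2 = 0.8321·3 + 0.5547·0 = 2.4962.
u_2 = a_2 − 2.4962·q_1 = (0.9231, -1.3846).
‖u_2‖ = 1.6641, so q_2 = (0.5547, -0.8321).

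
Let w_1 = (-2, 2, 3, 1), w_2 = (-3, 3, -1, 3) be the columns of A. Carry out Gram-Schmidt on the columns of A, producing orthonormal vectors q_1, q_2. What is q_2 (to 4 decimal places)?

q_2 = (-0.3727, 0.3727, -0.6708, 0.5217)

w_1 = (-2, 2, 3, 1); ‖w_1‖ = 4.2426, so q_1 = (-0.4714, 0.4714, 0.7071, 0.2357).
q_1·w_2 = (-0.4714)·(-3) + 0.4714·3 + 0.7071·(-1) + 0.2357·3 = 2.8284.
u_2 = w_2 − 2.8284·q_1 = (-1.6667, 1.6667, -3.0000, 2.3333).
‖u_2‖ = 4.4721, so q_2 = (-0.3727, 0.3727, -0.6708, 0.5217).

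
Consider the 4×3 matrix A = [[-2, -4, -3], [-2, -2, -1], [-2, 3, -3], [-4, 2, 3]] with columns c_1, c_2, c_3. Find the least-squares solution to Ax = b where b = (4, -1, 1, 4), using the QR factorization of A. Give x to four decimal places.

c_1 = (-2, -2, -2, -4); ‖c_1‖ = 5.2915, so q_1 = (-0.3780, -0.3780, -0.3780, -0.7559).
q_1·c_2 = (-0.3780)·(-4) + (-0.3780)·(-2) + (-0.3780)·3 + (-0.7559)·2 = -0.3780.
u_2 = c_2 + 0.3780·q_1 = (-4.1429, -2.1429, 2.8571, 1.7143).
‖u_2‖ = 5.7321, so q_2 = (-0.7227, -0.3738, 0.4984, 0.2991).
q_1·c_3 = (-0.3780)·(-3) + (-0.3780)·(-1) + (-0.3780)·(-3) + (-0.7559)·3 = 0.3780; q_2·c_3 = (-0.7227)·(-3) + (-0.3738)·(-1) + 0.4984·(-3) + 0.2991·3 = 1.9439.
u_3 = c_3 − 0.3780·q_1 − 1.9439·q_2 = (-1.4522, -0.1304, -3.8261, 2.7043).
‖u_3‖ = 4.9070, so q_3 = (-0.2959, -0.0266, -0.7797, 0.5511).
Qᵀb = (-4.5356, -0.8224, 0.2676).
Back-substitute: x_3 = 0.2676/4.9070 = 0.0545.
x_2 = (-0.8224 − 1.9439·0.0545)/5.7321 = -0.1620.
x_1 = (-4.5356 + 0.3780·(-0.1620) − 0.3780·0.0545)/5.2915 = -0.8726.

x = (-0.8726, -0.1620, 0.0545)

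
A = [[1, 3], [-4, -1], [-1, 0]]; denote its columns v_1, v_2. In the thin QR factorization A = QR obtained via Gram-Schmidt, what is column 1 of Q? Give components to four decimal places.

v_1 = (1, -4, -1); ‖v_1‖ = 4.2426, so e_1 = (0.2357, -0.9428, -0.2357).

e_1 = (0.2357, -0.9428, -0.2357)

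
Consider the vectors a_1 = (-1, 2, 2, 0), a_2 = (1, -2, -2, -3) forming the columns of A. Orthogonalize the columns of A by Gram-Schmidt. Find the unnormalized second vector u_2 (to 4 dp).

u_2 = (0.0000, 0.0000, 0.0000, -3.0000)

a_1 = (-1, 2, 2, 0); ‖a_1‖ = 3.0000, so e_1 = (-0.3333, 0.6667, 0.6667, 0.0000).
e_1·a_2 = (-0.3333)·1 + 0.6667·(-2) + 0.6667·(-2) + 0.0000·(-3) = -3.0000.
u_2 = a_2 + 3.0000·e_1 = (0.0000, 0.0000, 0.0000, -3.0000).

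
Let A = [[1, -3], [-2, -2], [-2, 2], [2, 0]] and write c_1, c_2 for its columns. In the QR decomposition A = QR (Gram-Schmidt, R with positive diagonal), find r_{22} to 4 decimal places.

r_{22} = 4.0383

c_1 = (1, -2, -2, 2); ‖c_1‖ = 3.6056, so e_1 = (0.2774, -0.5547, -0.5547, 0.5547).
e_1·c_2 = 0.2774·(-3) + (-0.5547)·(-2) + (-0.5547)·2 + 0.5547·0 = -0.8321.
u_2 = c_2 + 0.8321·e_1 = (-2.7692, -2.4615, 1.5385, 0.4615).
r_{22} = ‖u_2‖ = 4.0383.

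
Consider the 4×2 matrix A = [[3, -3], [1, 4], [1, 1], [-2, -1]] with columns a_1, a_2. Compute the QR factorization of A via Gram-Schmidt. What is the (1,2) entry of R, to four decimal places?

r_{12} = -0.5164

a_1 = (3, 1, 1, -2); ‖a_1‖ = 3.8730, so q_1 = (0.7746, 0.2582, 0.2582, -0.5164).
r_{12} = q_1·a_2 = -0.5164.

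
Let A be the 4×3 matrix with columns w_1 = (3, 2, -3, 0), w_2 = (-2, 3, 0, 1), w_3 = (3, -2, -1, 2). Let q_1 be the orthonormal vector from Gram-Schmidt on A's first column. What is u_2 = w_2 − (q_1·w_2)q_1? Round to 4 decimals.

w_1 = (3, 2, -3, 0); ‖w_1‖ = 4.6904, so q_1 = (0.6396, 0.4264, -0.6396, 0.0000).
q_1·w_2 = 0.6396·(-2) + 0.4264·3 + (-0.6396)·0 + 0.0000·1 = 0.0000.
u_2 = w_2 + 0.0000·q_1 = (-2.0000, 3.0000, 0.0000, 1.0000).

u_2 = (-2.0000, 3.0000, 0.0000, 1.0000)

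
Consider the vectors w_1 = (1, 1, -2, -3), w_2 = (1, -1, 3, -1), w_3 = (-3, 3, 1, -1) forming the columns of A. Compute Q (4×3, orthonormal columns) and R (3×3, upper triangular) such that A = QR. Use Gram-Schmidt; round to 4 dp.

q_1 = w_1/‖w_1‖ = (1, 1, -2, -3)/3.8730 = (0.2582, 0.2582, -0.5164, -0.7746).
r_{12} = q_1·w_2 = -0.7746.
u_2 = w_2 + 0.7746·q_1 = (1.2000, -0.8000, 2.6000, -1.6000).
‖u_2‖ = 3.3764, so q_2 = (0.3554, -0.2369, 0.7701, -0.4739).
r_{13} = q_1·w_3 = 0.2582; r_{23} = q_2·w_3 = -0.5331.
u_3 = w_3 − 0.2582·q_1 + 0.5331·q_2 = (-2.8772, 2.8070, 1.5439, -1.0526).
‖u_3‖ = 4.4327, so q_3 = (-0.6491, 0.6332, 0.3483, -0.2375).

Q = [[0.2582, 0.3554, -0.6491], [0.2582, -0.2369, 0.6332], [-0.5164, 0.7701, 0.3483], [-0.7746, -0.4739, -0.2375]], R = [[3.8730, -0.7746, 0.2582], [0.0000, 3.3764, -0.5331], [0.0000, 0.0000, 4.4327]]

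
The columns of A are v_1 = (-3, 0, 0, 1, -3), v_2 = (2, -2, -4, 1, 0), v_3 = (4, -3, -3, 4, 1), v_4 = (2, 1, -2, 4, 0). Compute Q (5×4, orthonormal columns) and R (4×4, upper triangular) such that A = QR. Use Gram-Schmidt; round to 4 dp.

Q = [[-0.6882, 0.2487, 0.2379, 0.1070], [0.0000, -0.4110, -0.1927, 0.8870], [0.0000, -0.8219, 0.4277, -0.3084], [0.2294, 0.2596, 0.8493, 0.3265], [-0.6882, -0.1622, 0.0452, 0.0019]], R = [[4.3589, -1.1471, -2.5236, -0.4588], [0.0000, 4.8666, 5.5696, 2.7686], [0.0000, 0.0000, 3.6893, 2.8250], [0.0000, 0.0000, 0.0000, 3.0239]]

q_1 = v_1/‖v_1‖ = (-3, 0, 0, 1, -3)/4.3589 = (-0.6882, 0.0000, 0.0000, 0.2294, -0.6882).
r_{12} = q_1·v_2 = -1.1471.
u_2 = v_2 + 1.1471·q_1 = (1.2105, -2.0000, -4.0000, 1.2632, -0.7895).
‖u_2‖ = 4.8666, so q_2 = (0.2487, -0.4110, -0.8219, 0.2596, -0.1622).
r_{13} = q_1·v_3 = -2.5236; r_{23} = q_2·v_3 = 5.5696.
u_3 = v_3 + 2.5236·q_1 − 5.5696·q_2 = (0.8778, -0.7111, 1.5778, 3.1333, 0.1667).
‖u_3‖ = 3.6893, so q_3 = (0.2379, -0.1927, 0.4277, 0.8493, 0.0452).
r_{14} = q_1·v_4 = -0.4588; r_{24} = q_2·v_4 = 2.7686; r_{34} = q_3·v_4 = 2.8250.
u_4 = v_4 + 0.4588·q_1 − 2.7686·q_2 − 2.8250·q_3 = (0.3234, 2.6823, -0.9326, 0.9874, 0.0057).
‖u_4‖ = 3.0239, so q_4 = (0.1070, 0.8870, -0.3084, 0.3265, 0.0019).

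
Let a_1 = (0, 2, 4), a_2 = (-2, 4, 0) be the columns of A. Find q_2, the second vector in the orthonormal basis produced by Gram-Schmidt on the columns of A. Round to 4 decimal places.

q_2 = (-0.4880, 0.7807, -0.3904)

a_1 = (0, 2, 4); ‖a_1‖ = 4.4721, so q_1 = (0.0000, 0.4472, 0.8944).
q_1·a_2 = 0.0000·(-2) + 0.4472·4 + 0.8944·0 = 1.7889.
u_2 = a_2 − 1.7889·q_1 = (-2.0000, 3.2000, -1.6000).
‖u_2‖ = 4.0988, so q_2 = (-0.4880, 0.7807, -0.3904).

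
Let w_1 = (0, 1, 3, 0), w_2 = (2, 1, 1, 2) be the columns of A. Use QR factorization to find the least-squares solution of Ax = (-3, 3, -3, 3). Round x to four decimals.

w_1 = (0, 1, 3, 0); ‖w_1‖ = 3.1623, so e_1 = (0.0000, 0.3162, 0.9487, 0.0000).
e_1·w_2 = 0.0000·2 + 0.3162·1 + 0.9487·1 + 0.0000·2 = 1.2649.
u_2 = w_2 − 1.2649·e_1 = (2.0000, 0.6000, -0.2000, 2.0000).
‖u_2‖ = 2.8983, so e_2 = (0.6901, 0.2070, -0.0690, 0.6901).
Qᵀb = (-1.8974, 0.8281).
Back-substitute: x_2 = 0.8281/2.8983 = 0.2857.
x_1 = (-1.8974 − 1.2649·0.2857)/3.1623 = -0.7143.

x = (-0.7143, 0.2857)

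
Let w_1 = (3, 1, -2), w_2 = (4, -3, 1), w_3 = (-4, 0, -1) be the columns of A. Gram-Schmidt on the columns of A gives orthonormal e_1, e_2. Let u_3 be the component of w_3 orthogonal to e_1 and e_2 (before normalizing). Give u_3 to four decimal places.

w_1 = (3, 1, -2); ‖w_1‖ = 3.7417, so e_1 = (0.8018, 0.2673, -0.5345).
e_1·w_2 = 0.8018·4 + 0.2673·(-3) + (-0.5345)·1 = 1.8708.
u_2 = w_2 − 1.8708·e_1 = (2.5000, -3.5000, 2.0000).
‖u_2‖ = 4.7434, so e_2 = (0.5270, -0.7379, 0.4216).
e_1·w_3 = 0.8018·(-4) + 0.2673·0 + (-0.5345)·(-1) = -2.6726; e_2·w_3 = 0.5270·(-4) + (-0.7379)·0 + 0.4216·(-1) = -2.5298.
u_3 = w_3 + 2.6726·e_1 + 2.5298·e_2 = (-0.5238, -1.1524, -1.3619).

u_3 = (-0.5238, -1.1524, -1.3619)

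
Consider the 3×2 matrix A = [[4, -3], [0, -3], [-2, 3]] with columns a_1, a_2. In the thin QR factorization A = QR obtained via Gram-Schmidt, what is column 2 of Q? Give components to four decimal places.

a_1 = (4, 0, -2); ‖a_1‖ = 4.4721, so e_1 = (0.8944, 0.0000, -0.4472).
e_1·a_2 = 0.8944·(-3) + 0.0000·(-3) + (-0.4472)·3 = -4.0249.
u_2 = a_2 + 4.0249·e_1 = (0.6000, -3.0000, 1.2000).
‖u_2‖ = 3.2863, so e_2 = (0.1826, -0.9129, 0.3651).

e_2 = (0.1826, -0.9129, 0.3651)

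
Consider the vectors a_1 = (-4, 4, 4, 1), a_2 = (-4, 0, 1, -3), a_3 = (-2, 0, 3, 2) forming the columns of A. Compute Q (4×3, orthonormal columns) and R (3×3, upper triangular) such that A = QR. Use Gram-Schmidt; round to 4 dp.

Q = [[-0.5714, -0.5826, -0.2098], [0.5714, -0.3095, -0.7596], [0.5714, -0.0865, 0.4430], [0.1429, -0.7465, 0.4274]], R = [[7.0000, 2.4286, 3.1429], [0.0000, 4.4835, -0.5872], [0.0000, 0.0000, 2.6034]]

a_1 = (-4, 4, 4, 1); ‖a_1‖ = 7.0000, so q_1 = (-0.5714, 0.5714, 0.5714, 0.1429).
q_1·a_2 = (-0.5714)·(-4) + 0.5714·0 + 0.5714·1 + 0.1429·(-3) = 2.4286.
u_2 = a_2 − 2.4286·q_1 = (-2.6122, -1.3878, -0.3878, -3.3469).
‖u_2‖ = 4.4835, so q_2 = (-0.5826, -0.3095, -0.0865, -0.7465).
q_1·a_3 = (-0.5714)·(-2) + 0.5714·0 + 0.5714·3 + 0.1429·2 = 3.1429; q_2·a_3 = (-0.5826)·(-2) + (-0.3095)·0 + (-0.0865)·3 + (-0.7465)·2 = -0.5872.
u_3 = a_3 − 3.1429·q_1 + 0.5872·q_2 = (-0.5462, -1.9777, 1.1533, 1.1127).
‖u_3‖ = 2.6034, so q_3 = (-0.2098, -0.7596, 0.4430, 0.4274).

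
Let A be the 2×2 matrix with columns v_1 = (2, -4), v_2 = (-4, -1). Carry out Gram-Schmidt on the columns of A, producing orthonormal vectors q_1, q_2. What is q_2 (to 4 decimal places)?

q_1 = v_1/‖v_1‖ = (2, -4)/4.4721 = (0.4472, -0.8944).
r_{12} = q_1·v_2 = -0.8944.
u_2 = v_2 + 0.8944·q_1 = (-3.6000, -1.8000).
‖u_2‖ = 4.0249, so q_2 = (-0.8944, -0.4472).

q_2 = (-0.8944, -0.4472)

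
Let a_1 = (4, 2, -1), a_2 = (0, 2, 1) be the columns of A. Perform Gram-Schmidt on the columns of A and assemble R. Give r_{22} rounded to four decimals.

r_{22} = 2.1381

a_1 = (4, 2, -1); ‖a_1‖ = 4.5826, so e_1 = (0.8729, 0.4364, -0.2182).
e_1·a_2 = 0.8729·0 + 0.4364·2 + (-0.2182)·1 = 0.6547.
u_2 = a_2 − 0.6547·e_1 = (-0.5714, 1.7143, 1.1429).
r_{22} = ‖u_2‖ = 2.1381.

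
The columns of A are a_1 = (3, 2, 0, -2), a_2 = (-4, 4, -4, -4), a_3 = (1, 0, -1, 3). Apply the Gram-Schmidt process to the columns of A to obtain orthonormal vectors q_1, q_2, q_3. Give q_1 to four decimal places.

q_1 = (0.7276, 0.4851, 0.0000, -0.4851)

a_1 = (3, 2, 0, -2); ‖a_1‖ = 4.1231, so q_1 = (0.7276, 0.4851, 0.0000, -0.4851).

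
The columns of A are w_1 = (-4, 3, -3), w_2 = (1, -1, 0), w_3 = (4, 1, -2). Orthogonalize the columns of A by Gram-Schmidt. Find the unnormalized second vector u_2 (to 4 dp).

w_1 = (-4, 3, -3); ‖w_1‖ = 5.8310, so e_1 = (-0.6860, 0.5145, -0.5145).
e_1·w_2 = (-0.6860)·1 + 0.5145·(-1) + (-0.5145)·0 = -1.2005.
u_2 = w_2 + 1.2005·e_1 = (0.1765, -0.3824, -0.6176).

u_2 = (0.1765, -0.3824, -0.6176)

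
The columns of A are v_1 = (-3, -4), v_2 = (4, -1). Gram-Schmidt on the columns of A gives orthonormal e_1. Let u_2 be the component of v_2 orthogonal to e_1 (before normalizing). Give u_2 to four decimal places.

v_1 = (-3, -4); ‖v_1‖ = 5.0000, so e_1 = (-0.6000, -0.8000).
e_1·v_2 = (-0.6000)·4 + (-0.8000)·(-1) = -1.6000.
u_2 = v_2 + 1.6000·e_1 = (3.0400, -2.2800).

u_2 = (3.0400, -2.2800)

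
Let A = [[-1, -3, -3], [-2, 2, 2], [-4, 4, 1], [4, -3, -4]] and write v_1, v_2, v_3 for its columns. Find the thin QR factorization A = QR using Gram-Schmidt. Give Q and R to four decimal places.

q_1 = v_1/‖v_1‖ = (-1, -2, -4, 4)/6.0828 = (-0.1644, -0.3288, -0.6576, 0.6576).
r_{12} = q_1·v_2 = -4.7676.
u_2 = v_2 + 4.7676·q_1 = (-3.7838, 0.4324, 0.8649, 0.1351).
‖u_2‖ = 3.9077, so q_2 = (-0.9683, 0.1107, 0.2213, 0.0346).
r_{13} = q_1·v_3 = -3.4524; r_{23} = q_2·v_3 = 3.2092.
u_3 = v_3 + 3.4524·q_1 − 3.2092·q_2 = (-0.4602, 0.5097, -1.9805, -1.8407).
‖u_3‖ = 2.7897, so q_3 = (-0.1650, 0.1827, -0.7099, -0.6598).

Q = [[-0.1644, -0.9683, -0.1650], [-0.3288, 0.1107, 0.1827], [-0.6576, 0.2213, -0.7099], [0.6576, 0.0346, -0.6598]], R = [[6.0828, -4.7676, -3.4524], [0.0000, 3.9077, 3.2092], [0.0000, 0.0000, 2.7897]]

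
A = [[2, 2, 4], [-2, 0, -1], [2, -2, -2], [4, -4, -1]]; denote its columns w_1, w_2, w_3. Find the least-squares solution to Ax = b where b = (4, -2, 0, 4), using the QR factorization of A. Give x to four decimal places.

w_1 = (2, -2, 2, 4); ‖w_1‖ = 5.2915, so q_1 = (0.3780, -0.3780, 0.3780, 0.7559).
q_1·w_2 = 0.3780·2 + (-0.3780)·0 + 0.3780·(-2) + 0.7559·(-4) = -3.0237.
u_2 = w_2 + 3.0237·q_1 = (3.1429, -1.1429, -0.8571, -1.7143).
‖u_2‖ = 3.8545, so q_2 = (0.8154, -0.2965, -0.2224, -0.4447).
q_1·w_3 = 0.3780·4 + (-0.3780)·(-1) + 0.3780·(-2) + 0.7559·(-1) = 0.3780; q_2·w_3 = 0.8154·4 + (-0.2965)·(-1) + (-0.2224)·(-2) + (-0.4447)·(-1) = 4.4475.
u_3 = w_3 − 0.3780·q_1 − 4.4475·q_2 = (0.2308, 0.4615, -1.1538, 0.6923).
‖u_3‖ = 1.4412, so q_3 = (0.1601, 0.3203, -0.8006, 0.4804).
Qᵀb = (5.2915, 2.0755, 1.9215).
Back-substitute: x_3 = 1.9215/1.4412 = 1.3333.
x_2 = (2.0755 − 4.4475·1.3333)/3.8545 = -1.0000.
x_1 = (5.2915 + 3.0237·(-1.0000) − 0.3780·1.3333)/5.2915 = 0.3333.

x = (0.3333, -1.0000, 1.3333)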